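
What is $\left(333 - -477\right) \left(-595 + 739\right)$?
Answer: $116640$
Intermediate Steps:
$\left(333 - -477\right) \left(-595 + 739\right) = \left(333 + 477\right) 144 = 810 \cdot 144 = 116640$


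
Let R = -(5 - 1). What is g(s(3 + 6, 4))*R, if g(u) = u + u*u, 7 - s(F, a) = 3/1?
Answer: -80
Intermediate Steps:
R = -4 (R = -1*4 = -4)
s(F, a) = 4 (s(F, a) = 7 - 3/1 = 7 - 3 = 4)
g(u) = u + u²
g(s(3 + 6, 4))*R = (4*(1 + 4))*(-4) = (4*5)*(-4) = 20*(-4) = -80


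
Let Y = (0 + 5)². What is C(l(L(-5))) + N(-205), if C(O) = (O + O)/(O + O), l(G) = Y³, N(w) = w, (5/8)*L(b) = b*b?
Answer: -204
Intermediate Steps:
L(b) = 8*b²/5 (L(b) = 8*(b*b)/5 = 8*b²/5)
Y = 25 (Y = 5² = 25)
l(G) = 15625 (l(G) = 25³ = 15625)
C(O) = 1 (C(O) = (2*O)/((2*O)) = (2*O)*(1/(2*O)) = 1)
C(l(L(-5))) + N(-205) = 1 - 205 = -204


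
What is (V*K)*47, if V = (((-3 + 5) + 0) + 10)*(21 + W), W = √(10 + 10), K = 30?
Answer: 355320 + 33840*√5 ≈ 4.3099e+5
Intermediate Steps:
W = 2*√5 (W = √20 = 2*√5 ≈ 4.4721)
V = 252 + 24*√5 (V = (((-3 + 5) + 0) + 10)*(21 + 2*√5) = ((2 + 0) + 10)*(21 + 2*√5) = (2 + 10)*(21 + 2*√5) = 12*(21 + 2*√5) = 252 + 24*√5 ≈ 305.67)
(V*K)*47 = ((252 + 24*√5)*30)*47 = (7560 + 720*√5)*47 = 355320 + 33840*√5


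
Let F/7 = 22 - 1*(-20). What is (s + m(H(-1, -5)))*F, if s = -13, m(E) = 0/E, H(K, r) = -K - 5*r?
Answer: -3822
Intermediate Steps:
m(E) = 0
F = 294 (F = 7*(22 - 1*(-20)) = 7*(22 + 20) = 7*42 = 294)
(s + m(H(-1, -5)))*F = (-13 + 0)*294 = -13*294 = -3822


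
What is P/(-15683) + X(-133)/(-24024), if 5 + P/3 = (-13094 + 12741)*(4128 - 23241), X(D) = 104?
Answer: -4675606295/3622773 ≈ -1290.6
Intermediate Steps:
P = 20240652 (P = -15 + 3*((-13094 + 12741)*(4128 - 23241)) = -15 + 3*(-353*(-19113)) = -15 + 3*6746889 = -15 + 20240667 = 20240652)
P/(-15683) + X(-133)/(-24024) = 20240652/(-15683) + 104/(-24024) = 20240652*(-1/15683) + 104*(-1/24024) = -20240652/15683 - 1/231 = -4675606295/3622773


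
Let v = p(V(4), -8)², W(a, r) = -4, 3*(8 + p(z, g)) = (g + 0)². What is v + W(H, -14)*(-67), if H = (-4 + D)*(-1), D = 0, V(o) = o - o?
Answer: 4012/9 ≈ 445.78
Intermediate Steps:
V(o) = 0
p(z, g) = -8 + g²/3 (p(z, g) = -8 + (g + 0)²/3 = -8 + g²/3)
H = 4 (H = (-4 + 0)*(-1) = -4*(-1) = 4)
v = 1600/9 (v = (-8 + (⅓)*(-8)²)² = (-8 + (⅓)*64)² = (-8 + 64/3)² = (40/3)² = 1600/9 ≈ 177.78)
v + W(H, -14)*(-67) = 1600/9 - 4*(-67) = 1600/9 + 268 = 4012/9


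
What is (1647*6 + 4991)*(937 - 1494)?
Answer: -8284261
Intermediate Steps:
(1647*6 + 4991)*(937 - 1494) = (9882 + 4991)*(-557) = 14873*(-557) = -8284261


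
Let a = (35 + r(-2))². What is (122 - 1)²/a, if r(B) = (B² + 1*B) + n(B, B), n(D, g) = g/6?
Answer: 1089/100 ≈ 10.890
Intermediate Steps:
n(D, g) = g/6 (n(D, g) = g*(⅙) = g/6)
r(B) = B² + 7*B/6 (r(B) = (B² + 1*B) + B/6 = (B² + B) + B/6 = (B + B²) + B/6 = B² + 7*B/6)
a = 12100/9 (a = (35 + (⅙)*(-2)*(7 + 6*(-2)))² = (35 + (⅙)*(-2)*(7 - 12))² = (35 + (⅙)*(-2)*(-5))² = (35 + 5/3)² = (110/3)² = 12100/9 ≈ 1344.4)
(122 - 1)²/a = (122 - 1)²/(12100/9) = 121²*(9/12100) = 14641*(9/12100) = 1089/100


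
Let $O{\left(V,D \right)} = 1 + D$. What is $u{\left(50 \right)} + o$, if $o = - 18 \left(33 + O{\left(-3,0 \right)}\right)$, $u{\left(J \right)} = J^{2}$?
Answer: $1888$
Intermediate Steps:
$o = -612$ ($o = - 18 \left(33 + \left(1 + 0\right)\right) = - 18 \left(33 + 1\right) = \left(-18\right) 34 = -612$)
$u{\left(50 \right)} + o = 50^{2} - 612 = 2500 - 612 = 1888$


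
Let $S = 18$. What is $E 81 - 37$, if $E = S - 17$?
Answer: $44$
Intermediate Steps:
$E = 1$ ($E = 18 - 17 = 1$)
$E 81 - 37 = 1 \cdot 81 - 37 = 81 - 37 = 44$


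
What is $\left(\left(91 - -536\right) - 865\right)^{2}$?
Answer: $56644$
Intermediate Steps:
$\left(\left(91 - -536\right) - 865\right)^{2} = \left(\left(91 + 536\right) - 865\right)^{2} = \left(627 - 865\right)^{2} = \left(-238\right)^{2} = 56644$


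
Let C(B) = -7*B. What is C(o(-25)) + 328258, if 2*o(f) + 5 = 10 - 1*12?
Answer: 656565/2 ≈ 3.2828e+5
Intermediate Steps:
o(f) = -7/2 (o(f) = -5/2 + (10 - 1*12)/2 = -5/2 + (10 - 12)/2 = -5/2 + (½)*(-2) = -5/2 - 1 = -7/2)
C(o(-25)) + 328258 = -7*(-7/2) + 328258 = 49/2 + 328258 = 656565/2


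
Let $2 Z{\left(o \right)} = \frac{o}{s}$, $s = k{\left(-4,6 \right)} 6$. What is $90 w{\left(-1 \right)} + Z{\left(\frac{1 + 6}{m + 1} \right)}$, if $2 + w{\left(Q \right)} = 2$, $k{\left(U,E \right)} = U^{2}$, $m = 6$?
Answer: $\frac{1}{192} \approx 0.0052083$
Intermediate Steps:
$s = 96$ ($s = \left(-4\right)^{2} \cdot 6 = 16 \cdot 6 = 96$)
$w{\left(Q \right)} = 0$ ($w{\left(Q \right)} = -2 + 2 = 0$)
$Z{\left(o \right)} = \frac{o}{192}$ ($Z{\left(o \right)} = \frac{o \frac{1}{96}}{2} = \frac{\frac{1}{96} o}{2} = \frac{o}{192}$)
$90 w{\left(-1 \right)} + Z{\left(\frac{1 + 6}{m + 1} \right)} = 90 \cdot 0 + \frac{\left(1 + 6\right) \frac{1}{6 + 1}}{192} = 0 + \frac{7 \cdot \frac{1}{7}}{192} = 0 + \frac{1}{192} \cdot 1 = 0 + \frac{1}{192} = \frac{1}{192}$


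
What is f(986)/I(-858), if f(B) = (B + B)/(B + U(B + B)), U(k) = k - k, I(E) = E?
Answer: -1/429 ≈ -0.0023310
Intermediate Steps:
U(k) = 0
f(B) = 2 (f(B) = (B + B)/(B + 0) = (2*B)/B = 2)
f(986)/I(-858) = 2/(-858) = 2*(-1/858) = -1/429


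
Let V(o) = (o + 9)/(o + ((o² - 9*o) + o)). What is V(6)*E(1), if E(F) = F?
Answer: -5/2 ≈ -2.5000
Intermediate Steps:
V(o) = (9 + o)/(o² - 7*o) (V(o) = (9 + o)/(o + (o² - 8*o)) = (9 + o)/(o² - 7*o))
V(6)*E(1) = ((9 + 6)/(6*(-7 + 6)))*1 = ((⅙)*15/(-1))*1 = ((⅙)*(-1)*15)*1 = -5/2*1 = -5/2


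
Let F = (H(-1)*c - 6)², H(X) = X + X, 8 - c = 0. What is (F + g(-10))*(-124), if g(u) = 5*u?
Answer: -53816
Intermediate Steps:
c = 8 (c = 8 - 1*0 = 8 + 0 = 8)
H(X) = 2*X
F = 484 (F = ((2*(-1))*8 - 6)² = (-2*8 - 6)² = (-16 - 6)² = (-22)² = 484)
(F + g(-10))*(-124) = (484 + 5*(-10))*(-124) = (484 - 50)*(-124) = 434*(-124) = -53816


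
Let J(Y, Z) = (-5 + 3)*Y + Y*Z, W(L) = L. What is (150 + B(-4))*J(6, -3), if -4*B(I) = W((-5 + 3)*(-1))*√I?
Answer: -4500 + 30*I ≈ -4500.0 + 30.0*I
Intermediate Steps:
J(Y, Z) = -2*Y + Y*Z
B(I) = -√I/2 (B(I) = -(-5 + 3)*(-1)*√I/4 = -(-2*(-1))*√I/4 = -√I/2)
(150 + B(-4))*J(6, -3) = (150 - I)*(6*(-2 - 3)) = (150 - I)*(6*(-5)) = (150 - I)*(-30) = -4500 + 30*I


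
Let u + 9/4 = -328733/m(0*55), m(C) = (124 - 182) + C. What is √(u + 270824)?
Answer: √930110881/58 ≈ 525.82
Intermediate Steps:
m(C) = -58 + C
u = 657205/116 (u = -9/4 - 328733/(-58 + 0*55) = -9/4 - 328733/(-58 + 0) = -9/4 - 328733/(-58) = -9/4 - 328733*(-1/58) = -9/4 + 328733/58 = 657205/116 ≈ 5665.6)
√(u + 270824) = √(657205/116 + 270824) = √(32072789/116) = √930110881/58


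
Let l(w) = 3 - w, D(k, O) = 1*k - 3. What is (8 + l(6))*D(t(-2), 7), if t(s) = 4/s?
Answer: -25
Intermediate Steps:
D(k, O) = -3 + k (D(k, O) = k - 3 = -3 + k)
(8 + l(6))*D(t(-2), 7) = (8 + (3 - 1*6))*(-3 + 4/(-2)) = (8 + (3 - 6))*(-3 + 4*(-1/2)) = (8 - 3)*(-3 - 2) = 5*(-5) = -25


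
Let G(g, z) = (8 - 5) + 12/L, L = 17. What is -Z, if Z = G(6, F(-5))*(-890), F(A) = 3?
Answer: 56070/17 ≈ 3298.2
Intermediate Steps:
G(g, z) = 63/17 (G(g, z) = (8 - 5) + 12/17 = 3 + 12*(1/17) = 3 + 12/17 = 63/17)
Z = -56070/17 (Z = (63/17)*(-890) = -56070/17 ≈ -3298.2)
-Z = -1*(-56070/17) = 56070/17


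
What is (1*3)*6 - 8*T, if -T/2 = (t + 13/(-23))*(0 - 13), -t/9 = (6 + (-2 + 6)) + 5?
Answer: 648958/23 ≈ 28216.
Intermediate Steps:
t = -135 (t = -9*((6 + (-2 + 6)) + 5) = -9*((6 + 4) + 5) = -9*(10 + 5) = -9*15 = -135)
T = -81068/23 (T = -2*(-135 + 13/(-23))*(0 - 13) = -2*(-135 + 13*(-1/23))*(-13) = -2*(-135 - 13/23)*(-13) = -(-6236)*(-13)/23 = -2*40534/23 = -81068/23 ≈ -3524.7)
(1*3)*6 - 8*T = (1*3)*6 - 8*(-81068/23) = 3*6 + 648544/23 = 18 + 648544/23 = 648958/23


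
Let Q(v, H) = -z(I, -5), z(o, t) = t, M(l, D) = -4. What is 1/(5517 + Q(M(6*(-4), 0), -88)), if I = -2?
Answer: 1/5522 ≈ 0.00018109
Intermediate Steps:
Q(v, H) = 5 (Q(v, H) = -1*(-5) = 5)
1/(5517 + Q(M(6*(-4), 0), -88)) = 1/(5517 + 5) = 1/5522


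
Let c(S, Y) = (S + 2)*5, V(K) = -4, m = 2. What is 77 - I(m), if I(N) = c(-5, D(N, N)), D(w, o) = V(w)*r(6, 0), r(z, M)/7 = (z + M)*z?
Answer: 92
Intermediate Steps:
r(z, M) = 7*z*(M + z) (r(z, M) = 7*((z + M)*z) = 7*((M + z)*z) = 7*(z*(M + z)) = 7*z*(M + z))
D(w, o) = -1008 (D(w, o) = -28*6*(0 + 6) = -28*6*6 = -4*252 = -1008)
c(S, Y) = 10 + 5*S (c(S, Y) = (2 + S)*5 = 10 + 5*S)
I(N) = -15 (I(N) = 10 + 5*(-5) = 10 - 25 = -15)
77 - I(m) = 77 - 1*(-15) = 77 + 15 = 92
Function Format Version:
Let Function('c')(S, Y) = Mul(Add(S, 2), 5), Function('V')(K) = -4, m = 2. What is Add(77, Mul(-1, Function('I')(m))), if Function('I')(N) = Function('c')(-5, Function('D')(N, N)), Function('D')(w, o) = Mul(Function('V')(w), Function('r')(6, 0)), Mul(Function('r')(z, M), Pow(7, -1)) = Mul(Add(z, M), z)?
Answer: 92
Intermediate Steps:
Function('r')(z, M) = Mul(7, z, Add(M, z)) (Function('r')(z, M) = Mul(7, Mul(Add(z, M), z)) = Mul(7, Mul(Add(M, z), z)) = Mul(7, Mul(z, Add(M, z))) = Mul(7, z, Add(M, z)))
Function('D')(w, o) = -1008 (Function('D')(w, o) = Mul(-4, Mul(7, 6, Add(0, 6))) = Mul(-4, Mul(7, 6, 6)) = Mul(-4, 252) = -1008)
Function('c')(S, Y) = Add(10, Mul(5, S)) (Function('c')(S, Y) = Mul(Add(2, S), 5) = Add(10, Mul(5, S)))
Function('I')(N) = -15 (Function('I')(N) = Add(10, Mul(5, -5)) = Add(10, -25) = -15)
Add(77, Mul(-1, Function('I')(m))) = Add(77, Mul(-1, -15)) = Add(77, 15) = 92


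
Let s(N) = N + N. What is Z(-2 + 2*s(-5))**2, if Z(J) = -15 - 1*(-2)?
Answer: 169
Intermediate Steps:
s(N) = 2*N
Z(J) = -13 (Z(J) = -15 + 2 = -13)
Z(-2 + 2*s(-5))**2 = (-13)**2 = 169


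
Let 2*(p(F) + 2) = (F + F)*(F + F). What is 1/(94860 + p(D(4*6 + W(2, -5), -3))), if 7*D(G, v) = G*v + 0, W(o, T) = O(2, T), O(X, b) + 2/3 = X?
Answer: 49/4659594 ≈ 1.0516e-5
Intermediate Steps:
O(X, b) = -⅔ + X
W(o, T) = 4/3 (W(o, T) = -⅔ + 2 = 4/3)
D(G, v) = G*v/7 (D(G, v) = (G*v + 0)/7 = (G*v)/7 = G*v/7)
p(F) = -2 + 2*F² (p(F) = -2 + ((F + F)*(F + F))/2 = -2 + ((2*F)*(2*F))/2 = -2 + (4*F²)/2 = -2 + 2*F²)
1/(94860 + p(D(4*6 + W(2, -5), -3))) = 1/(94860 + (-2 + 2*((⅐)*(4*6 + 4/3)*(-3))²)) = 1/(94860 + (-2 + 2*((⅐)*(24 + 4/3)*(-3))²)) = 1/(94860 + (-2 + 2*((⅐)*(76/3)*(-3))²)) = 1/(94860 + (-2 + 2*(-76/7)²)) = 1/(94860 + (-2 + 2*(5776/49))) = 1/(94860 + (-2 + 11552/49)) = 1/(94860 + 11454/49) = 1/(4659594/49) = 49/4659594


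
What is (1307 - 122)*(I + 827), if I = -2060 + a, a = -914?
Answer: -2544195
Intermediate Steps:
I = -2974 (I = -2060 - 914 = -2974)
(1307 - 122)*(I + 827) = (1307 - 122)*(-2974 + 827) = 1185*(-2147) = -2544195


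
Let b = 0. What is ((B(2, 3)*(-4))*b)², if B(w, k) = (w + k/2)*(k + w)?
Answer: 0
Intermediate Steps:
B(w, k) = (k + w)*(w + k/2) (B(w, k) = (w + k*(½))*(k + w) = (w + k/2)*(k + w) = (k + w)*(w + k/2))
((B(2, 3)*(-4))*b)² = (((2² + (½)*3² + (3/2)*3*2)*(-4))*0)² = (((4 + (½)*9 + 9)*(-4))*0)² = (((4 + 9/2 + 9)*(-4))*0)² = (((35/2)*(-4))*0)² = (-70*0)² = 0² = 0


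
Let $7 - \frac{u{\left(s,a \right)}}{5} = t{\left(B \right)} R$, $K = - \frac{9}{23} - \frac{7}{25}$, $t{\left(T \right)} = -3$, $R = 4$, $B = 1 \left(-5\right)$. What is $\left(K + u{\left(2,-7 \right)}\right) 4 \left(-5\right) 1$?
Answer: $- \frac{216956}{115} \approx -1886.6$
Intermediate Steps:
$B = -5$
$K = - \frac{386}{575}$ ($K = \left(-9\right) \frac{1}{23} - \frac{7}{25} = - \frac{9}{23} - \frac{7}{25} = - \frac{386}{575} \approx -0.6713$)
$u{\left(s,a \right)} = 95$ ($u{\left(s,a \right)} = 35 - 5 \left(\left(-3\right) 4\right) = 35 - -60 = 35 + 60 = 95$)
$\left(K + u{\left(2,-7 \right)}\right) 4 \left(-5\right) 1 = \left(- \frac{386}{575} + 95\right) 4 \left(-5\right) 1 = \frac{54239 \left(\left(-20\right) 1\right)}{575} = \frac{54239}{575} \left(-20\right) = - \frac{216956}{115}$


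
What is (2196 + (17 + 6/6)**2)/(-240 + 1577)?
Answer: 360/191 ≈ 1.8848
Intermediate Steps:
(2196 + (17 + 6/6)**2)/(-240 + 1577) = (2196 + (17 + (1/6)*6)**2)/1337 = (2196 + (17 + 1)**2)*(1/1337) = (2196 + 18**2)*(1/1337) = (2196 + 324)*(1/1337) = 2520*(1/1337) = 360/191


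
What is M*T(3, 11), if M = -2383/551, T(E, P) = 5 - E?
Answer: -4766/551 ≈ -8.6497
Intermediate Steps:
M = -2383/551 (M = -2383*1/551 = -2383/551 ≈ -4.3249)
M*T(3, 11) = -2383*(5 - 1*3)/551 = -2383*(5 - 3)/551 = -2383/551*2 = -4766/551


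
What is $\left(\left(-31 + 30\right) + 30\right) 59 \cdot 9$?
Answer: $15399$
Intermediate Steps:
$\left(\left(-31 + 30\right) + 30\right) 59 \cdot 9 = \left(-1 + 30\right) 59 \cdot 9 = 29 \cdot 59 \cdot 9 = 1711 \cdot 9 = 15399$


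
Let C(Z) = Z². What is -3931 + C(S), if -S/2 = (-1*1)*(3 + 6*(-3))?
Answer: -3031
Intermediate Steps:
S = -30 (S = -2*(-1*1)*(3 + 6*(-3)) = -(-2)*(3 - 18) = -(-2)*(-15) = -2*15 = -30)
-3931 + C(S) = -3931 + (-30)² = -3931 + 900 = -3031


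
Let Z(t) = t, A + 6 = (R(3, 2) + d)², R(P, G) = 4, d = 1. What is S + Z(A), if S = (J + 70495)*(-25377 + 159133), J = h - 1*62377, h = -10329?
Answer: -295734497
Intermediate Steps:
J = -72706 (J = -10329 - 1*62377 = -10329 - 62377 = -72706)
A = 19 (A = -6 + (4 + 1)² = -6 + 5² = -6 + 25 = 19)
S = -295734516 (S = (-72706 + 70495)*(-25377 + 159133) = -2211*133756 = -295734516)
S + Z(A) = -295734516 + 19 = -295734497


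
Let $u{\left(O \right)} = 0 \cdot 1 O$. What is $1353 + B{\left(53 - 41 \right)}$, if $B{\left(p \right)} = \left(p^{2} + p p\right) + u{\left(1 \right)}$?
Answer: $1641$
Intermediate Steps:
$u{\left(O \right)} = 0$ ($u{\left(O \right)} = 0 O = 0$)
$B{\left(p \right)} = 2 p^{2}$ ($B{\left(p \right)} = \left(p^{2} + p p\right) + 0 = \left(p^{2} + p^{2}\right) + 0 = 2 p^{2} + 0 = 2 p^{2}$)
$1353 + B{\left(53 - 41 \right)} = 1353 + 2 \left(53 - 41\right)^{2} = 1353 + 2 \cdot 12^{2} = 1353 + 2 \cdot 144 = 1353 + 288 = 1641$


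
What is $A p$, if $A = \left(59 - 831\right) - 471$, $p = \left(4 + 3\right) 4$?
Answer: $-34804$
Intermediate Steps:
$p = 28$ ($p = 7 \cdot 4 = 28$)
$A = -1243$ ($A = -772 - 471 = -1243$)
$A p = \left(-1243\right) 28 = -34804$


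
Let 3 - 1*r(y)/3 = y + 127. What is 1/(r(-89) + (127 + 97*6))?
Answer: 1/604 ≈ 0.0016556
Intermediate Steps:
r(y) = -372 - 3*y (r(y) = 9 - 3*(y + 127) = 9 - 3*(127 + y) = 9 + (-381 - 3*y) = -372 - 3*y)
1/(r(-89) + (127 + 97*6)) = 1/((-372 - 3*(-89)) + (127 + 97*6)) = 1/((-372 + 267) + (127 + 582)) = 1/(-105 + 709) = 1/604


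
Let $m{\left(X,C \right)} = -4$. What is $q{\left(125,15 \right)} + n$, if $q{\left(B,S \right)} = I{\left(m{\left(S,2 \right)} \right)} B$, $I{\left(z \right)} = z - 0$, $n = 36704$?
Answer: $36204$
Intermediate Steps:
$I{\left(z \right)} = z$ ($I{\left(z \right)} = z + 0 = z$)
$q{\left(B,S \right)} = - 4 B$
$q{\left(125,15 \right)} + n = \left(-4\right) 125 + 36704 = -500 + 36704 = 36204$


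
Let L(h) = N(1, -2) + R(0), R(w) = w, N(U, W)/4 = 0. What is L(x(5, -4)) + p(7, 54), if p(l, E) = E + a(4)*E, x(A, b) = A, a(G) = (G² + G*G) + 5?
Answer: 2052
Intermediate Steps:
N(U, W) = 0 (N(U, W) = 4*0 = 0)
a(G) = 5 + 2*G² (a(G) = (G² + G²) + 5 = 2*G² + 5 = 5 + 2*G²)
L(h) = 0 (L(h) = 0 + 0 = 0)
p(l, E) = 38*E (p(l, E) = E + (5 + 2*4²)*E = E + (5 + 2*16)*E = E + (5 + 32)*E = E + 37*E = 38*E)
L(x(5, -4)) + p(7, 54) = 0 + 38*54 = 0 + 2052 = 2052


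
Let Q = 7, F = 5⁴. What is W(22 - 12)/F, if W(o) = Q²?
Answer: 49/625 ≈ 0.078400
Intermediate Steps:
F = 625
W(o) = 49 (W(o) = 7² = 49)
W(22 - 12)/F = 49/625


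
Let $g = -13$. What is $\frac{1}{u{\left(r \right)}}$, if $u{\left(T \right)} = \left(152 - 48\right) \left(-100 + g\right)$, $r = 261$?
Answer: $- \frac{1}{11752} \approx -8.5092 \cdot 10^{-5}$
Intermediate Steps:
$u{\left(T \right)} = -11752$ ($u{\left(T \right)} = \left(152 - 48\right) \left(-100 - 13\right) = 104 \left(-113\right) = -11752$)
$\frac{1}{u{\left(r \right)}} = \frac{1}{-11752} = - \frac{1}{11752}$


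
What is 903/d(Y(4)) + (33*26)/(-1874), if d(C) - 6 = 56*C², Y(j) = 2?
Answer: 747441/215510 ≈ 3.4682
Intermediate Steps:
d(C) = 6 + 56*C²
903/d(Y(4)) + (33*26)/(-1874) = 903/(6 + 56*2²) + (33*26)/(-1874) = 903/(6 + 56*4) + 858*(-1/1874) = 903/(6 + 224) - 429/937 = 903/230 - 429/937 = 747441/215510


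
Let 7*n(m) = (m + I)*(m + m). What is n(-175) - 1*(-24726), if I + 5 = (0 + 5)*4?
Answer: 32726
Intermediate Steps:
I = 15 (I = -5 + (0 + 5)*4 = -5 + 5*4 = -5 + 20 = 15)
n(m) = 2*m*(15 + m)/7 (n(m) = ((m + 15)*(m + m))/7 = ((15 + m)*(2*m))/7 = (2*m*(15 + m))/7 = 2*m*(15 + m)/7)
n(-175) - 1*(-24726) = (2/7)*(-175)*(15 - 175) - 1*(-24726) = (2/7)*(-175)*(-160) + 24726 = 8000 + 24726 = 32726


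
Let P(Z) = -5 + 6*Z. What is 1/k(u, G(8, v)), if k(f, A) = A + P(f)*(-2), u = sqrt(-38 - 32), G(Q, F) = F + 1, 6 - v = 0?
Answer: 17/10369 + 12*I*sqrt(70)/10369 ≈ 0.0016395 + 0.0096826*I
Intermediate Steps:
v = 6 (v = 6 - 1*0 = 6 + 0 = 6)
G(Q, F) = 1 + F
u = I*sqrt(70) (u = sqrt(-70) = I*sqrt(70) ≈ 8.3666*I)
k(f, A) = 10 + A - 12*f (k(f, A) = A + (-5 + 6*f)*(-2) = A + (10 - 12*f) = 10 + A - 12*f)
1/k(u, G(8, v)) = 1/(10 + (1 + 6) - 12*I*sqrt(70)) = 1/(10 + 7 - 12*I*sqrt(70)) = 1/(17 - 12*I*sqrt(70))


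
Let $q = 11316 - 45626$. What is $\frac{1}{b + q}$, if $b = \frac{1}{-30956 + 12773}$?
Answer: $- \frac{18183}{623858731} \approx -2.9146 \cdot 10^{-5}$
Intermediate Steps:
$q = -34310$
$b = - \frac{1}{18183}$ ($b = \frac{1}{-18183} = - \frac{1}{18183} \approx -5.4996 \cdot 10^{-5}$)
$\frac{1}{b + q} = \frac{1}{- \frac{1}{18183} - 34310} = \frac{1}{- \frac{623858731}{18183}} = - \frac{18183}{623858731}$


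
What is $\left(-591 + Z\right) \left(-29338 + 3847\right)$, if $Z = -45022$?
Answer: $1162720983$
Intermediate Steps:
$\left(-591 + Z\right) \left(-29338 + 3847\right) = \left(-591 - 45022\right) \left(-29338 + 3847\right) = \left(-45613\right) \left(-25491\right) = 1162720983$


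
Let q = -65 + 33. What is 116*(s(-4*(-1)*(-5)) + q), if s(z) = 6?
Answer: -3016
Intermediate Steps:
q = -32
116*(s(-4*(-1)*(-5)) + q) = 116*(6 - 32) = 116*(-26) = -3016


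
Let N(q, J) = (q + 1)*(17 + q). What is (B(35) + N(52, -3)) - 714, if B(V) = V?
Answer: 2978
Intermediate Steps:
N(q, J) = (1 + q)*(17 + q)
(B(35) + N(52, -3)) - 714 = (35 + (17 + 52² + 18*52)) - 714 = (35 + (17 + 2704 + 936)) - 714 = (35 + 3657) - 714 = 3692 - 714 = 2978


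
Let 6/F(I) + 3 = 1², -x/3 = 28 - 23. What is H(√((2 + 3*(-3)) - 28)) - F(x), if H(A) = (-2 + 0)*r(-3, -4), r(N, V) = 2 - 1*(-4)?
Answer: -9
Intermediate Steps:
x = -15 (x = -3*(28 - 23) = -3*5 = -15)
r(N, V) = 6 (r(N, V) = 2 + 4 = 6)
F(I) = -3 (F(I) = 6/(-3 + 1²) = 6/(-3 + 1) = 6/(-2) = 6*(-½) = -3)
H(A) = -12 (H(A) = (-2 + 0)*6 = -2*6 = -12)
H(√((2 + 3*(-3)) - 28)) - F(x) = -12 - 1*(-3) = -12 + 3 = -9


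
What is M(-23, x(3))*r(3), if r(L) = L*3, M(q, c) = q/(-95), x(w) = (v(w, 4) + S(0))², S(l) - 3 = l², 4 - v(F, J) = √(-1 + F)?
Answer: 207/95 ≈ 2.1789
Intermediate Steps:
v(F, J) = 4 - √(-1 + F)
S(l) = 3 + l²
x(w) = (7 - √(-1 + w))² (x(w) = ((4 - √(-1 + w)) + (3 + 0²))² = ((4 - √(-1 + w)) + (3 + 0))² = ((4 - √(-1 + w)) + 3)² = (7 - √(-1 + w))²)
M(q, c) = -q/95 (M(q, c) = q*(-1/95) = -q/95)
r(L) = 3*L
M(-23, x(3))*r(3) = (-1/95*(-23))*(3*3) = (23/95)*9 = 207/95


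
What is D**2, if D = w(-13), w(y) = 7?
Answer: 49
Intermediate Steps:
D = 7
D**2 = 7**2 = 49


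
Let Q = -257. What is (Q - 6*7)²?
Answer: 89401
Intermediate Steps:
(Q - 6*7)² = (-257 - 6*7)² = (-257 - 42)² = (-299)² = 89401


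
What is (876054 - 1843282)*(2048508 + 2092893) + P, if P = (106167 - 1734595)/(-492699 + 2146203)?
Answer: -1655851564961588035/413376 ≈ -4.0057e+12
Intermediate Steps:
P = -407107/413376 (P = -1628428/1653504 = -1628428*1/1653504 = -407107/413376 ≈ -0.98483)
(876054 - 1843282)*(2048508 + 2092893) + P = (876054 - 1843282)*(2048508 + 2092893) - 407107/413376 = -967228*4141401 - 407107/413376 = -4005679006428 - 407107/413376 = -1655851564961588035/413376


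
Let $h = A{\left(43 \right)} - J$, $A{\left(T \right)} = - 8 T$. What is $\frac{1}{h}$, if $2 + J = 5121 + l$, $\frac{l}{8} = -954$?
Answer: $\frac{1}{2169} \approx 0.00046104$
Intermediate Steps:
$l = -7632$ ($l = 8 \left(-954\right) = -7632$)
$J = -2513$ ($J = -2 + \left(5121 - 7632\right) = -2 - 2511 = -2513$)
$h = 2169$ ($h = \left(-8\right) 43 - -2513 = -344 + 2513 = 2169$)
$\frac{1}{h} = \frac{1}{2169}$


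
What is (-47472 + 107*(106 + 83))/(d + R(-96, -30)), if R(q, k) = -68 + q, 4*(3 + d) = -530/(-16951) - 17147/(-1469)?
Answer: 208777805148/1257111025 ≈ 166.08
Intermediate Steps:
d = -567297/7661852 (d = -3 + (-530/(-16951) - 17147/(-1469))/4 = -3 + (-530*(-1/16951) - 17147*(-1/1469))/4 = -3 + (530/16951 + 1319/113)/4 = -3 + (¼)*(22418259/1915463) = -3 + 22418259/7661852 = -567297/7661852 ≈ -0.074042)
(-47472 + 107*(106 + 83))/(d + R(-96, -30)) = (-47472 + 107*(106 + 83))/(-567297/7661852 + (-68 - 96)) = (-47472 + 107*189)/(-567297/7661852 - 164) = (-47472 + 20223)/(-1257111025/7661852) = -27249*(-7661852/1257111025) = 208777805148/1257111025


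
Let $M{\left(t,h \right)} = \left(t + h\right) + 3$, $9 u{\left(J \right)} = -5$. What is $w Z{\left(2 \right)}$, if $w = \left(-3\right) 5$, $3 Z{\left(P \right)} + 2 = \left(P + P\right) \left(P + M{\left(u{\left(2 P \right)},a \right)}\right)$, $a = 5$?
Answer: $- \frac{1610}{9} \approx -178.89$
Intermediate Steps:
$u{\left(J \right)} = - \frac{5}{9}$ ($u{\left(J \right)} = \frac{1}{9} \left(-5\right) = - \frac{5}{9}$)
$M{\left(t,h \right)} = 3 + h + t$ ($M{\left(t,h \right)} = \left(h + t\right) + 3 = 3 + h + t$)
$Z{\left(P \right)} = - \frac{2}{3} + \frac{2 P \left(\frac{67}{9} + P\right)}{3}$ ($Z{\left(P \right)} = - \frac{2}{3} + \frac{\left(P + P\right) \left(P + \left(3 + 5 - \frac{5}{9}\right)\right)}{3} = - \frac{2}{3} + \frac{2 P \left(P + \frac{67}{9}\right)}{3} = - \frac{2}{3} + \frac{2 P \left(\frac{67}{9} + P\right)}{3}$)
$w = -15$
$w Z{\left(2 \right)} = - 15 \left(- \frac{2}{3} + \frac{2 \cdot 2^{2}}{3} + \frac{134}{27} \cdot 2\right) = - 15 \left(- \frac{2}{3} + \frac{2}{3} \cdot 4 + \frac{268}{27}\right) = - 15 \left(- \frac{2}{3} + \frac{8}{3} + \frac{268}{27}\right) = \left(-15\right) \frac{322}{27} = - \frac{1610}{9}$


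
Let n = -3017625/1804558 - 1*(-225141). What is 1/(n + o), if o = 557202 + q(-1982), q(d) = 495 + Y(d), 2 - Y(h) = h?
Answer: 1804558/1416253801051 ≈ 1.2742e-6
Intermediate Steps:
Y(h) = 2 - h
n = 406276975053/1804558 (n = -3017625*1/1804558 + 225141 = -3017625/1804558 + 225141 = 406276975053/1804558 ≈ 2.2514e+5)
q(d) = 497 - d (q(d) = 495 + (2 - d) = 497 - d)
o = 559681 (o = 557202 + (497 - 1*(-1982)) = 557202 + (497 + 1982) = 557202 + 2479 = 559681)
1/(n + o) = 1/(406276975053/1804558 + 559681) = 1/(1416253801051/1804558) = 1804558/1416253801051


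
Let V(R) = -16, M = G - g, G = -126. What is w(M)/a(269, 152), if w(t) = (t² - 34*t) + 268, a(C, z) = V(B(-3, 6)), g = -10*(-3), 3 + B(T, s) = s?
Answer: -7477/4 ≈ -1869.3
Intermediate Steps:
B(T, s) = -3 + s
g = 30
M = -156 (M = -126 - 1*30 = -126 - 30 = -156)
a(C, z) = -16
w(t) = 268 + t² - 34*t
w(M)/a(269, 152) = (268 + (-156)² - 34*(-156))/(-16) = (268 + 24336 + 5304)*(-1/16) = 29908*(-1/16) = -7477/4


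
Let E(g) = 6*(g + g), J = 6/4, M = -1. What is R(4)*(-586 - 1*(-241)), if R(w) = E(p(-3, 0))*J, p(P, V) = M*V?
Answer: 0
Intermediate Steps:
p(P, V) = -V
J = 3/2 (J = 6*(1/4) = 3/2 ≈ 1.5000)
E(g) = 12*g (E(g) = 6*(2*g) = 12*g)
R(w) = 0 (R(w) = (12*(-1*0))*(3/2) = (12*0)*(3/2) = 0*(3/2) = 0)
R(4)*(-586 - 1*(-241)) = 0*(-586 - 1*(-241)) = 0*(-586 + 241) = 0*(-345) = 0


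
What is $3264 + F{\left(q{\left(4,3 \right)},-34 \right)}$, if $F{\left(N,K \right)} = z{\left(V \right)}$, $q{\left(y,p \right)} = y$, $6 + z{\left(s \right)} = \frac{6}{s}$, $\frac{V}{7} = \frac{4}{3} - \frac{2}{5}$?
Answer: $\frac{159687}{49} \approx 3258.9$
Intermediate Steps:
$V = \frac{98}{15}$ ($V = 7 \left(\frac{4}{3} - \frac{2}{5}\right) = 7 \cdot \frac{14}{15} = \frac{98}{15} \approx 6.5333$)
$z{\left(s \right)} = -6 + \frac{6}{s}$
$F{\left(N,K \right)} = - \frac{249}{49}$ ($F{\left(N,K \right)} = -6 + \frac{6}{\frac{98}{15}} = -6 + 6 \cdot \frac{15}{98} = -6 + \frac{45}{49} = - \frac{249}{49}$)
$3264 + F{\left(q{\left(4,3 \right)},-34 \right)} = 3264 - \frac{249}{49} = \frac{159687}{49}$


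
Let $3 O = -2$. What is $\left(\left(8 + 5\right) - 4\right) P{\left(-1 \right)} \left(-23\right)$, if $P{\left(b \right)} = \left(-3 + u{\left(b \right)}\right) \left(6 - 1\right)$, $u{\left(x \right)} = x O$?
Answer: $2415$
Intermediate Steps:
$O = - \frac{2}{3}$ ($O = \frac{1}{3} \left(-2\right) = - \frac{2}{3} \approx -0.66667$)
$u{\left(x \right)} = - \frac{2 x}{3}$ ($u{\left(x \right)} = x \left(- \frac{2}{3}\right) = - \frac{2 x}{3}$)
$P{\left(b \right)} = -15 - \frac{10 b}{3}$ ($P{\left(b \right)} = \left(-3 - \frac{2 b}{3}\right) \left(6 - 1\right) = \left(-3 - \frac{2 b}{3}\right) 5 = -15 - \frac{10 b}{3}$)
$\left(\left(8 + 5\right) - 4\right) P{\left(-1 \right)} \left(-23\right) = \left(\left(8 + 5\right) - 4\right) \left(-15 - - \frac{10}{3}\right) \left(-23\right) = \left(13 - 4\right) \left(-15 + \frac{10}{3}\right) \left(-23\right) = 9 \left(- \frac{35}{3}\right) \left(-23\right) = \left(-105\right) \left(-23\right) = 2415$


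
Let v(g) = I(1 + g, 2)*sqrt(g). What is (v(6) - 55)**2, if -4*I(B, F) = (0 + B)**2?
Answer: 31403/8 + 2695*sqrt(6)/2 ≈ 7226.1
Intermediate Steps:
I(B, F) = -B**2/4 (I(B, F) = -(0 + B)**2/4 = -B**2/4)
v(g) = -sqrt(g)*(1 + g)**2/4 (v(g) = (-(1 + g)**2/4)*sqrt(g) = -sqrt(g)*(1 + g)**2/4)
(v(6) - 55)**2 = (-sqrt(6)*(1 + 6)**2/4 - 55)**2 = (-1/4*sqrt(6)*7**2 - 55)**2 = (-1/4*sqrt(6)*49 - 55)**2 = (-49*sqrt(6)/4 - 55)**2 = (-55 - 49*sqrt(6)/4)**2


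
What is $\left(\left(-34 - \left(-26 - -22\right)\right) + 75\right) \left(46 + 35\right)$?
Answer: $3645$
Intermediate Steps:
$\left(\left(-34 - \left(-26 - -22\right)\right) + 75\right) \left(46 + 35\right) = \left(\left(-34 - \left(-26 + 22\right)\right) + 75\right) 81 = \left(\left(-34 - -4\right) + 75\right) 81 = \left(\left(-34 + 4\right) + 75\right) 81 = \left(-30 + 75\right) 81 = 45 \cdot 81 = 3645$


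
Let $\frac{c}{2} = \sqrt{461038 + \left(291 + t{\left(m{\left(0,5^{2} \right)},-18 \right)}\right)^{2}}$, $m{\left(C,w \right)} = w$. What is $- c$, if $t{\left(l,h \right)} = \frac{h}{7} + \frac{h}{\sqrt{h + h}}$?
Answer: $- \frac{2 \sqrt{26666782 + 84798 i}}{7} \approx -1475.4 - 2.3459 i$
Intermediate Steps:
$t{\left(l,h \right)} = \frac{h}{7} + \frac{\sqrt{2} \sqrt{h}}{2}$ ($t{\left(l,h \right)} = h \frac{1}{7} + \frac{h}{\sqrt{2 h}} = \frac{h}{7} + \frac{h}{\sqrt{2} \sqrt{h}} = \frac{h}{7} + h \frac{\sqrt{2}}{2 \sqrt{h}} = \frac{h}{7} + \frac{\sqrt{2} \sqrt{h}}{2}$)
$c = 2 \sqrt{461038 + \left(\frac{2019}{7} + 3 i\right)^{2}}$ ($c = 2 \sqrt{461038 + \left(291 + \left(\frac{1}{7} \left(-18\right) + \frac{\sqrt{2} \sqrt{-18}}{2}\right)\right)^{2}} = 2 \sqrt{461038 + \left(291 - \left(\frac{18}{7} - \frac{\sqrt{2} \cdot 3 i \sqrt{2}}{2}\right)\right)^{2}} = 2 \sqrt{461038 + \left(291 - \left(\frac{18}{7} - 3 i\right)\right)^{2}} = 2 \sqrt{461038 + \left(\frac{2019}{7} + 3 i\right)^{2}} \approx 1475.4 + 2.3459 i$)
$- c = - \frac{2 \sqrt{26666782 + 84798 i}}{7}$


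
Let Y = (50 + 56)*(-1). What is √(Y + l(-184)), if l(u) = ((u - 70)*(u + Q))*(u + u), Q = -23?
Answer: 1391*I*√10 ≈ 4398.7*I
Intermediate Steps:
l(u) = 2*u*(-70 + u)*(-23 + u) (l(u) = ((u - 70)*(u - 23))*(u + u) = ((-70 + u)*(-23 + u))*(2*u) = 2*u*(-70 + u)*(-23 + u))
Y = -106 (Y = 106*(-1) = -106)
√(Y + l(-184)) = √(-106 + 2*(-184)*(1610 + (-184)² - 93*(-184))) = √(-106 + 2*(-184)*(1610 + 33856 + 17112)) = √(-106 + 2*(-184)*52578) = √(-106 - 19348704) = √(-19348810) = 1391*I*√10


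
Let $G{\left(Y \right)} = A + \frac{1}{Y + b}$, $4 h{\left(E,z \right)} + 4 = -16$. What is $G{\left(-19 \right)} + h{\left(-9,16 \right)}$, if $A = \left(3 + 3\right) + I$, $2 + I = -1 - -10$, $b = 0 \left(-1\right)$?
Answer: $\frac{151}{19} \approx 7.9474$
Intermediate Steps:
$b = 0$
$h{\left(E,z \right)} = -5$ ($h{\left(E,z \right)} = -1 + \frac{1}{4} \left(-16\right) = -1 - 4 = -5$)
$I = 7$ ($I = -2 - -9 = -2 + \left(-1 + 10\right) = -2 + 9 = 7$)
$A = 13$ ($A = \left(3 + 3\right) + 7 = 6 + 7 = 13$)
$G{\left(Y \right)} = 13 + \frac{1}{Y}$ ($G{\left(Y \right)} = 13 + \frac{1}{Y + 0} = 13 + \frac{1}{Y}$)
$G{\left(-19 \right)} + h{\left(-9,16 \right)} = \left(13 + \frac{1}{-19}\right) - 5 = \left(13 - \frac{1}{19}\right) - 5 = \frac{246}{19} - 5 = \frac{151}{19}$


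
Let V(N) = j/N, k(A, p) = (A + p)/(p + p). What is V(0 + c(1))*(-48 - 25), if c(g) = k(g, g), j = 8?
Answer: -584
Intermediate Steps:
k(A, p) = (A + p)/(2*p) (k(A, p) = (A + p)/((2*p)) = (A + p)*(1/(2*p)) = (A + p)/(2*p))
c(g) = 1 (c(g) = (g + g)/(2*g) = (2*g)/(2*g) = 1)
V(N) = 8/N
V(0 + c(1))*(-48 - 25) = (8/(0 + 1))*(-48 - 25) = (8/1)*(-73) = (8*1)*(-73) = 8*(-73) = -584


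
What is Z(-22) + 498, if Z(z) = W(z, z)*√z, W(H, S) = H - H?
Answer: 498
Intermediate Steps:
W(H, S) = 0
Z(z) = 0 (Z(z) = 0*√z = 0)
Z(-22) + 498 = 0 + 498 = 498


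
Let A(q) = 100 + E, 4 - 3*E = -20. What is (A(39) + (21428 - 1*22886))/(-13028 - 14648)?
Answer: 675/13838 ≈ 0.048779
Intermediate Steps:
E = 8 (E = 4/3 - ⅓*(-20) = 4/3 + 20/3 = 8)
A(q) = 108 (A(q) = 100 + 8 = 108)
(A(39) + (21428 - 1*22886))/(-13028 - 14648) = (108 + (21428 - 1*22886))/(-13028 - 14648) = (108 + (21428 - 22886))/(-27676) = (108 - 1458)*(-1/27676) = -1350*(-1/27676) = 675/13838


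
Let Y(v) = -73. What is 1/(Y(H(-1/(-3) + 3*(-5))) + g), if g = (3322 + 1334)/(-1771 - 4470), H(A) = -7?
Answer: -6241/460249 ≈ -0.013560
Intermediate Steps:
g = -4656/6241 (g = 4656/(-6241) = 4656*(-1/6241) = -4656/6241 ≈ -0.74603)
1/(Y(H(-1/(-3) + 3*(-5))) + g) = 1/(-73 - 4656/6241) = 1/(-460249/6241) = -6241/460249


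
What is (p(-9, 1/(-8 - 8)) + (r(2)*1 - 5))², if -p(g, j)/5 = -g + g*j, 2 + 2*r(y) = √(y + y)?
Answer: 714025/256 ≈ 2789.2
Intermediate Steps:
r(y) = -1 + √2*√y/2 (r(y) = -1 + √(y + y)/2 = -1 + √(2*y)/2 = -1 + (√2*√y)/2 = -1 + √2*√y/2)
p(g, j) = 5*g - 5*g*j (p(g, j) = -5*(-g + g*j) = 5*g - 5*g*j)
(p(-9, 1/(-8 - 8)) + (r(2)*1 - 5))² = (5*(-9)*(1 - 1/(-8 - 8)) + ((-1 + √2*√2/2)*1 - 5))² = (5*(-9)*(1 - 1/(-16)) + ((-1 + 1)*1 - 5))² = (5*(-9)*(1 - 1*(-1/16)) + (0*1 - 5))² = (5*(-9)*(1 + 1/16) + (0 - 5))² = (5*(-9)*(17/16) - 5)² = (-765/16 - 5)² = (-845/16)² = 714025/256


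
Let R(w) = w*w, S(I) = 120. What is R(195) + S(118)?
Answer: 38145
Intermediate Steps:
R(w) = w²
R(195) + S(118) = 195² + 120 = 38025 + 120 = 38145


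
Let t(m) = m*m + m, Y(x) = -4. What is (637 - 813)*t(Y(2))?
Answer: -2112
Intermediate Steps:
t(m) = m + m² (t(m) = m² + m = m + m²)
(637 - 813)*t(Y(2)) = (637 - 813)*(-4*(1 - 4)) = -(-704)*(-3) = -176*12 = -2112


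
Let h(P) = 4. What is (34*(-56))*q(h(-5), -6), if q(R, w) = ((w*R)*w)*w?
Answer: 1645056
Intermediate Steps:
q(R, w) = R*w³ (q(R, w) = ((R*w)*w)*w = (R*w²)*w = R*w³)
(34*(-56))*q(h(-5), -6) = (34*(-56))*(4*(-6)³) = -7616*(-216) = -1904*(-864) = 1645056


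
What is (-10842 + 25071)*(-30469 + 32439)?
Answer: 28031130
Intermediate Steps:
(-10842 + 25071)*(-30469 + 32439) = 14229*1970 = 28031130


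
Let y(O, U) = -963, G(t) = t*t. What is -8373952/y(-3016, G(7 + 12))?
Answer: 8373952/963 ≈ 8695.7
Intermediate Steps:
G(t) = t²
-8373952/y(-3016, G(7 + 12)) = -8373952/(-963) = -8373952*(-1/963) = 8373952/963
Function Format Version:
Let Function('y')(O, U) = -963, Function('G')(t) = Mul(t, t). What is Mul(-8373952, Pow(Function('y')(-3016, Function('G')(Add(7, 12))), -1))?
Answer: Rational(8373952, 963) ≈ 8695.7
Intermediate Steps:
Function('G')(t) = Pow(t, 2)
Mul(-8373952, Pow(Function('y')(-3016, Function('G')(Add(7, 12))), -1)) = Mul(-8373952, Pow(-963, -1)) = Mul(-8373952, Rational(-1, 963)) = Rational(8373952, 963)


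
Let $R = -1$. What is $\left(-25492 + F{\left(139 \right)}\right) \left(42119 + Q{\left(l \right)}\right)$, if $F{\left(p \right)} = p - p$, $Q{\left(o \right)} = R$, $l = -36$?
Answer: $-1073672056$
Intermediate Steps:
$Q{\left(o \right)} = -1$
$F{\left(p \right)} = 0$
$\left(-25492 + F{\left(139 \right)}\right) \left(42119 + Q{\left(l \right)}\right) = \left(-25492 + 0\right) \left(42119 - 1\right) = \left(-25492\right) 42118 = -1073672056$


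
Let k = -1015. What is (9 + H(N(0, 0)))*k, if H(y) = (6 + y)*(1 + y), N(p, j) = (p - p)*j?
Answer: -15225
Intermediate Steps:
N(p, j) = 0 (N(p, j) = 0*j = 0)
H(y) = (1 + y)*(6 + y)
(9 + H(N(0, 0)))*k = (9 + (6 + 0² + 7*0))*(-1015) = (9 + (6 + 0 + 0))*(-1015) = (9 + 6)*(-1015) = 15*(-1015) = -15225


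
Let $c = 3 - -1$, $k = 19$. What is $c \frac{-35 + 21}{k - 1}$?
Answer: $- \frac{28}{9} \approx -3.1111$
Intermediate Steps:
$c = 4$ ($c = 3 + 1 = 4$)
$c \frac{-35 + 21}{k - 1} = 4 \frac{-35 + 21}{19 - 1} = 4 \left(- \frac{14}{18}\right) = 4 \left(\left(-14\right) \frac{1}{18}\right) = 4 \left(- \frac{7}{9}\right) = - \frac{28}{9}$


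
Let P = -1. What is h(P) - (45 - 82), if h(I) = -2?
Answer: 35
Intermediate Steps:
h(P) - (45 - 82) = -2 - (45 - 82) = -2 - 1*(-37) = -2 + 37 = 35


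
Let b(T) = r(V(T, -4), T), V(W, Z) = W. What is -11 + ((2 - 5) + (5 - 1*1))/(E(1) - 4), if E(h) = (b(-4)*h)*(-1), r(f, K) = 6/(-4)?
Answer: -57/5 ≈ -11.400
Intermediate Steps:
r(f, K) = -3/2 (r(f, K) = 6*(-¼) = -3/2)
b(T) = -3/2
E(h) = 3*h/2 (E(h) = -3*h/2*(-1) = 3*h/2)
-11 + ((2 - 5) + (5 - 1*1))/(E(1) - 4) = -11 + ((2 - 5) + (5 - 1*1))/((3/2)*1 - 4) = -11 + (-3 + (5 - 1))/(3/2 - 4) = -11 + (-3 + 4)/(-5/2) = -11 + 1*(-⅖) = -11 - ⅖ = -57/5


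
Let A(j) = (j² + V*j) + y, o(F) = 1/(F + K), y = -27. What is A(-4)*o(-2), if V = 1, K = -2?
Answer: 15/4 ≈ 3.7500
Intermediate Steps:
o(F) = 1/(-2 + F) (o(F) = 1/(F - 2) = 1/(-2 + F))
A(j) = -27 + j + j² (A(j) = (j² + 1*j) - 27 = (j² + j) - 27 = (j + j²) - 27 = -27 + j + j²)
A(-4)*o(-2) = (-27 - 4 + (-4)²)/(-2 - 2) = (-27 - 4 + 16)/(-4) = -15*(-¼) = 15/4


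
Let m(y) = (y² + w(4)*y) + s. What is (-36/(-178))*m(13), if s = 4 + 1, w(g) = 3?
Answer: 3834/89 ≈ 43.079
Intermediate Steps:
s = 5
m(y) = 5 + y² + 3*y (m(y) = (y² + 3*y) + 5 = 5 + y² + 3*y)
(-36/(-178))*m(13) = (-36/(-178))*(5 + 13² + 3*13) = (-36*(-1/178))*(5 + 169 + 39) = (18/89)*213 = 3834/89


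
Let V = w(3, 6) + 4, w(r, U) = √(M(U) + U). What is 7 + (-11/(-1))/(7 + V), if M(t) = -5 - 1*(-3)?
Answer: 102/13 ≈ 7.8462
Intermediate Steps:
M(t) = -2 (M(t) = -5 + 3 = -2)
w(r, U) = √(-2 + U)
V = 6 (V = √(-2 + 6) + 4 = √4 + 4 = 2 + 4 = 6)
7 + (-11/(-1))/(7 + V) = 7 + (-11/(-1))/(7 + 6) = 7 + (-11*(-1))/13 = 7 + (1/13)*11 = 7 + 11/13 = 102/13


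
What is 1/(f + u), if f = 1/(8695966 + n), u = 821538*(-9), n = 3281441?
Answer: -11977407/88559054927693 ≈ -1.3525e-7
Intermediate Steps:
u = -7393842
f = 1/11977407 (f = 1/(8695966 + 3281441) = 1/11977407 ≈ 8.3490e-8)
1/(f + u) = 1/(1/11977407 - 7393842) = 1/(-88559054927693/11977407) = -11977407/88559054927693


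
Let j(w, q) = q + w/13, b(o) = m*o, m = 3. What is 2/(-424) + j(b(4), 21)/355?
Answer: 11161/195676 ≈ 0.057038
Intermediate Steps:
b(o) = 3*o
j(w, q) = q + w/13 (j(w, q) = q + w*(1/13) = q + w/13)
2/(-424) + j(b(4), 21)/355 = 2/(-424) + (21 + (3*4)/13)/355 = 2*(-1/424) + (21 + (1/13)*12)*(1/355) = -1/212 + (21 + 12/13)*(1/355) = -1/212 + (285/13)*(1/355) = -1/212 + 57/923 = 11161/195676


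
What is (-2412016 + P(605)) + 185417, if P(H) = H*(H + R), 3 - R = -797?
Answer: -1376574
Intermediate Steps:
R = 800 (R = 3 - 1*(-797) = 3 + 797 = 800)
P(H) = H*(800 + H) (P(H) = H*(H + 800) = H*(800 + H))
(-2412016 + P(605)) + 185417 = (-2412016 + 605*(800 + 605)) + 185417 = (-2412016 + 605*1405) + 185417 = (-2412016 + 850025) + 185417 = -1561991 + 185417 = -1376574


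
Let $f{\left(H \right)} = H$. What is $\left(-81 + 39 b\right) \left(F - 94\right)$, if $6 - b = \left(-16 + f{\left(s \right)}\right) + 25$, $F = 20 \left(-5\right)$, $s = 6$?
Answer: $83808$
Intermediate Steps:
$F = -100$
$b = -9$ ($b = 6 - \left(\left(-16 + 6\right) + 25\right) = 6 - \left(-10 + 25\right) = 6 - 15 = -9$)
$\left(-81 + 39 b\right) \left(F - 94\right) = \left(-81 + 39 \left(-9\right)\right) \left(-100 - 94\right) = \left(-81 - 351\right) \left(-194\right) = \left(-432\right) \left(-194\right) = 83808$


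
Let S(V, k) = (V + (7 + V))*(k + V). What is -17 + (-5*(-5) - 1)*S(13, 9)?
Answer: 17407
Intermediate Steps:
S(V, k) = (7 + 2*V)*(V + k)
-17 + (-5*(-5) - 1)*S(13, 9) = -17 + (-5*(-5) - 1)*(2*13² + 7*13 + 7*9 + 2*13*9) = -17 + (25 - 1)*(2*169 + 91 + 63 + 234) = -17 + 24*(338 + 91 + 63 + 234) = -17 + 24*726 = -17 + 17424 = 17407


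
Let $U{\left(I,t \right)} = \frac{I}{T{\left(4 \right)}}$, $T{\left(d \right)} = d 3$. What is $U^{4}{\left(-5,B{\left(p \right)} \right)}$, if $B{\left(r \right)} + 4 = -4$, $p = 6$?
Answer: $\frac{625}{20736} \approx 0.030141$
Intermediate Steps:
$T{\left(d \right)} = 3 d$
$B{\left(r \right)} = -8$ ($B{\left(r \right)} = -4 - 4 = -8$)
$U{\left(I,t \right)} = \frac{I}{12}$ ($U{\left(I,t \right)} = \frac{I}{3 \cdot 4} = \frac{I}{12}$)
$U^{4}{\left(-5,B{\left(p \right)} \right)} = \left(\frac{1}{12} \left(-5\right)\right)^{4} = \left(- \frac{5}{12}\right)^{4} = \frac{625}{20736}$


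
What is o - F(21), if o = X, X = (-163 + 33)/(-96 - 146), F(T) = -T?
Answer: 2606/121 ≈ 21.537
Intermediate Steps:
X = 65/121 (X = -130/(-242) = -130*(-1/242) = 65/121 ≈ 0.53719)
o = 65/121 ≈ 0.53719
o - F(21) = 65/121 - (-1)*21 = 65/121 - 1*(-21) = 65/121 + 21 = 2606/121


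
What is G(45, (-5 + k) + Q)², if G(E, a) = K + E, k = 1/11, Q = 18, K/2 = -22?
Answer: 1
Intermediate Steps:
K = -44 (K = 2*(-22) = -44)
k = 1/11 (k = 1*(1/11) = 1/11 ≈ 0.090909)
G(E, a) = -44 + E
G(45, (-5 + k) + Q)² = (-44 + 45)² = 1² = 1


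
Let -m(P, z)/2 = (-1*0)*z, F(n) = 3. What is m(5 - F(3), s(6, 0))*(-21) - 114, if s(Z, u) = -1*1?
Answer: -114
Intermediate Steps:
s(Z, u) = -1
m(P, z) = 0 (m(P, z) = -2*(-1*0)*z = -0*z = -2*0 = 0)
m(5 - F(3), s(6, 0))*(-21) - 114 = 0*(-21) - 114 = 0 - 114 = -114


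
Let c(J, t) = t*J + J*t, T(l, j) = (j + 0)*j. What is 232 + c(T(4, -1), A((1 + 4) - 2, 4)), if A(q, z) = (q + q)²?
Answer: 304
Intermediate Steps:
T(l, j) = j² (T(l, j) = j*j = j²)
A(q, z) = 4*q² (A(q, z) = (2*q)² = 4*q²)
c(J, t) = 2*J*t (c(J, t) = J*t + J*t = 2*J*t)
232 + c(T(4, -1), A((1 + 4) - 2, 4)) = 232 + 2*(-1)²*(4*((1 + 4) - 2)²) = 232 + 2*1*(4*(5 - 2)²) = 232 + 2*1*(4*3²) = 232 + 2*1*(4*9) = 232 + 2*1*36 = 232 + 72 = 304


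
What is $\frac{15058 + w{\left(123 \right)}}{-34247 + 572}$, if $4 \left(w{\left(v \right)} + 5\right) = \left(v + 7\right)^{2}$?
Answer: $- \frac{6426}{11225} \approx -0.57247$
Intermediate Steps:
$w{\left(v \right)} = -5 + \frac{\left(7 + v\right)^{2}}{4}$ ($w{\left(v \right)} = -5 + \frac{\left(v + 7\right)^{2}}{4} = -5 + \frac{\left(7 + v\right)^{2}}{4}$)
$\frac{15058 + w{\left(123 \right)}}{-34247 + 572} = \frac{15058 - \left(5 - \frac{\left(7 + 123\right)^{2}}{4}\right)}{-34247 + 572} = \frac{15058 - \left(5 - \frac{130^{2}}{4}\right)}{-33675} = \left(15058 + \left(-5 + \frac{1}{4} \cdot 16900\right)\right) \left(- \frac{1}{33675}\right) = \left(15058 + \left(-5 + 4225\right)\right) \left(- \frac{1}{33675}\right) = \left(15058 + 4220\right) \left(- \frac{1}{33675}\right) = 19278 \left(- \frac{1}{33675}\right) = - \frac{6426}{11225}$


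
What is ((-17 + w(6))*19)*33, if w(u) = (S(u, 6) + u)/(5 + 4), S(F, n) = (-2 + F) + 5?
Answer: -9614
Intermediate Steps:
S(F, n) = 3 + F
w(u) = ⅓ + 2*u/9 (w(u) = ((3 + u) + u)/(5 + 4) = (3 + 2*u)/9 = (3 + 2*u)*(⅑) = ⅓ + 2*u/9)
((-17 + w(6))*19)*33 = ((-17 + (⅓ + (2/9)*6))*19)*33 = ((-17 + (⅓ + 4/3))*19)*33 = ((-17 + 5/3)*19)*33 = -46/3*19*33 = -874/3*33 = -9614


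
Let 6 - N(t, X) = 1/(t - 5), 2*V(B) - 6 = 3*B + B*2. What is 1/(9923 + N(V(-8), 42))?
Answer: 22/218439 ≈ 0.00010071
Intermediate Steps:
V(B) = 3 + 5*B/2 (V(B) = 3 + (3*B + B*2)/2 = 3 + (3*B + 2*B)/2 = 3 + (5*B)/2 = 3 + 5*B/2)
N(t, X) = 6 - 1/(-5 + t) (N(t, X) = 6 - 1/(t - 5) = 6 - 1/(-5 + t))
1/(9923 + N(V(-8), 42)) = 1/(9923 + (-31 + 6*(3 + (5/2)*(-8)))/(-5 + (3 + (5/2)*(-8)))) = 1/(9923 + (-31 + 6*(3 - 20))/(-5 + (3 - 20))) = 1/(9923 + (-31 + 6*(-17))/(-5 - 17)) = 1/(9923 + (-31 - 102)/(-22)) = 1/(9923 - 1/22*(-133)) = 1/(9923 + 133/22) = 1/(218439/22) = 22/218439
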